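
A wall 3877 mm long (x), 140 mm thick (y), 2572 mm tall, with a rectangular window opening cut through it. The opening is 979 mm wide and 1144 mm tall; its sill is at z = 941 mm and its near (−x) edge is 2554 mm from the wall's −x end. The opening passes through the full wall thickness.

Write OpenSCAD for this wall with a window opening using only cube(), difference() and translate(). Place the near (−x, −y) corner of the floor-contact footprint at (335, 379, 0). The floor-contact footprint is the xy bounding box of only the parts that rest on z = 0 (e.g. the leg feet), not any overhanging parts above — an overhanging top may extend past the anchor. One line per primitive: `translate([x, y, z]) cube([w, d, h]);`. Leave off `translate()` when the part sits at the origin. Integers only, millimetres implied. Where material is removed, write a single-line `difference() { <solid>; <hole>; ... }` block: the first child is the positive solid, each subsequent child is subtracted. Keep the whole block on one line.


difference() { translate([335, 379, 0]) cube([3877, 140, 2572]); translate([2889, 379, 941]) cube([979, 140, 1144]); }


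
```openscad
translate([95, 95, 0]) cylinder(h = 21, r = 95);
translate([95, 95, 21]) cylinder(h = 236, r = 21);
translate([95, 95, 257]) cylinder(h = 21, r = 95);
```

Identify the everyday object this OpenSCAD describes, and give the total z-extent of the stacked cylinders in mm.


A spool. The overall height is 278 mm.

Three coaxial cylinders, large–small–large — a spool. Two 21 mm flanges and a 236 mm core give 21 + 236 + 21 = 278 mm.


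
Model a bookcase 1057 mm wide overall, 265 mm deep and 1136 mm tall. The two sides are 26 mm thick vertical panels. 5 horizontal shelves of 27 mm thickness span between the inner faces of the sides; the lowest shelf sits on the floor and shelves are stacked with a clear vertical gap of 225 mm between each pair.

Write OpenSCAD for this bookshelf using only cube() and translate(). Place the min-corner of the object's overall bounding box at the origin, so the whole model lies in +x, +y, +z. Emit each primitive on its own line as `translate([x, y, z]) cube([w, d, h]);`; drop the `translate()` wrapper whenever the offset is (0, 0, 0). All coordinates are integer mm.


cube([26, 265, 1136]);
translate([1031, 0, 0]) cube([26, 265, 1136]);
translate([26, 0, 0]) cube([1005, 265, 27]);
translate([26, 0, 252]) cube([1005, 265, 27]);
translate([26, 0, 504]) cube([1005, 265, 27]);
translate([26, 0, 756]) cube([1005, 265, 27]);
translate([26, 0, 1008]) cube([1005, 265, 27]);


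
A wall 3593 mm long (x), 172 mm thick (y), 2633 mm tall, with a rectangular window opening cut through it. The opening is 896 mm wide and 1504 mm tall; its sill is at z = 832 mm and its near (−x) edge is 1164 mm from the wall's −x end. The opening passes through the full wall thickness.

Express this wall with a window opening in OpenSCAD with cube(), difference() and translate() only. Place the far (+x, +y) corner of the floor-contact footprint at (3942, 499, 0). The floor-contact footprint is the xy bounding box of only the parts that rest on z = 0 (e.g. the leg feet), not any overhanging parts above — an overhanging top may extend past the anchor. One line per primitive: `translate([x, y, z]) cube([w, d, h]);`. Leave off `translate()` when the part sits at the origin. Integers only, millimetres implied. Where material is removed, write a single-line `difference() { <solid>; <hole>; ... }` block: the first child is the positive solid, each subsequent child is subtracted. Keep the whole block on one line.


difference() { translate([349, 327, 0]) cube([3593, 172, 2633]); translate([1513, 327, 832]) cube([896, 172, 1504]); }


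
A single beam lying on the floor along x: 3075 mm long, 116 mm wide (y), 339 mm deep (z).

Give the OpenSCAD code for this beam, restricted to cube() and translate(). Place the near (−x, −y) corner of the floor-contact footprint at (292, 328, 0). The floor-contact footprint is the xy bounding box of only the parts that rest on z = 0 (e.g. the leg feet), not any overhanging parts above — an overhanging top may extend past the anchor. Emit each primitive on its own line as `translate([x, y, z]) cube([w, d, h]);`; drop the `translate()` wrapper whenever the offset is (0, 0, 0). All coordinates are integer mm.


translate([292, 328, 0]) cube([3075, 116, 339]);


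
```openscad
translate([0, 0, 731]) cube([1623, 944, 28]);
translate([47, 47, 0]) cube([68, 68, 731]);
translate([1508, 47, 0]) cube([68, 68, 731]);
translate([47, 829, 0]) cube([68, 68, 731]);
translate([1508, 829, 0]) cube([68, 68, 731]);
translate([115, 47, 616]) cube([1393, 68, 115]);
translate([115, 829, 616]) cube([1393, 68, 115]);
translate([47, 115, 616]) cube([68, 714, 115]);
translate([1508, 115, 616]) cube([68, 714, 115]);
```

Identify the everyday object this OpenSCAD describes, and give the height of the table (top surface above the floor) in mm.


A table. The table height is 759 mm.

A 1623×944×28 slab sits at z = 731 on four 68 mm square posts — a table. The top surface is at 731 + 28 = 759 mm.


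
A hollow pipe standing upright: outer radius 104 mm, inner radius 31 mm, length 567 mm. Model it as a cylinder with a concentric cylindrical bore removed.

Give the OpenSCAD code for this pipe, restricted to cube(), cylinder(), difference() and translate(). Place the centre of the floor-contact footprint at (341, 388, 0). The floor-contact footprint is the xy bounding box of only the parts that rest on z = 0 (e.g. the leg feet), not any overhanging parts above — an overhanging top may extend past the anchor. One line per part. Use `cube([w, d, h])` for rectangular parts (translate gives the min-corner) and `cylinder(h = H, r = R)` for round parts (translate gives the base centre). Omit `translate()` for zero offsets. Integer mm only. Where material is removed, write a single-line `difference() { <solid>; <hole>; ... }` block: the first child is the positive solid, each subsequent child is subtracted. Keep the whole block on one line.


difference() { translate([341, 388, 0]) cylinder(h = 567, r = 104); translate([341, 388, 0]) cylinder(h = 567, r = 31); }


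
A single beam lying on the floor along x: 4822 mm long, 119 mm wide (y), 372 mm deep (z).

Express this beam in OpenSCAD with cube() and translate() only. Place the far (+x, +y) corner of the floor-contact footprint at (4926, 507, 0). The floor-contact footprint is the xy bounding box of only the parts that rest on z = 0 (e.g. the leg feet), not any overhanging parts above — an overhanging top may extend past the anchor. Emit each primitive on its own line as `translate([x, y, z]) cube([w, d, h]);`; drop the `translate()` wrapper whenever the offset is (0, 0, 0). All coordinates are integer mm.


translate([104, 388, 0]) cube([4822, 119, 372]);


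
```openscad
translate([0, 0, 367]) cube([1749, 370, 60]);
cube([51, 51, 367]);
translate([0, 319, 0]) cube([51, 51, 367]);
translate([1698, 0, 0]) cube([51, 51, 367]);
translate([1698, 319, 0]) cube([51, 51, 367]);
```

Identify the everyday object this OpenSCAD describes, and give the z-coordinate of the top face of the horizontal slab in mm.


A bench. The seat-top height is 427 mm.

A long slab on four corner posts — a bench. The slab sits at z = 367 with thickness 60, so the top is 367 + 60 = 427 mm.


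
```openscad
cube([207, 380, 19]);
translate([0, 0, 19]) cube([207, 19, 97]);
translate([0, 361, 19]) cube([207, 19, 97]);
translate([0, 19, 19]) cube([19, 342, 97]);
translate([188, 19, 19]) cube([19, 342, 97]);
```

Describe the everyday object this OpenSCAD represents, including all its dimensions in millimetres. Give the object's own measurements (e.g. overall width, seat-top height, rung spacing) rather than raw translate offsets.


An open-topped rectangular box: outside dimensions 207×380×116 mm, with a uniform wall and base thickness of 19 mm. The base is a full 207×380 slab on the floor; four walls sit on top of the base. The front and back walls (the −y and +y sides) span the full width; the two side walls fit between them.


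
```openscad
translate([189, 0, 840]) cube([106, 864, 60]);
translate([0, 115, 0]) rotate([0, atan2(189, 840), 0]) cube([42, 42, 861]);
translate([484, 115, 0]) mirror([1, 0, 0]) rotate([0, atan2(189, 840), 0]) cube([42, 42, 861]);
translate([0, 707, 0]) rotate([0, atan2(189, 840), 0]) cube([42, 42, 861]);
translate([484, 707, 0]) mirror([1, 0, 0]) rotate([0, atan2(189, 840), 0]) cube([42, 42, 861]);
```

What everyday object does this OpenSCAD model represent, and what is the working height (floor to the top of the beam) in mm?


A sawhorse. The overall height is 900 mm.

A beam across two mirrored pairs of raked legs — a sawhorse. The beam's underside is at z = 840 (matching the legs' vertical rise in atan2(189, 840)) and the beam is 60 mm tall, so its top is at 840 + 60 = 900 mm. The raked legs top out at the beam's underside, so that is the highest point.


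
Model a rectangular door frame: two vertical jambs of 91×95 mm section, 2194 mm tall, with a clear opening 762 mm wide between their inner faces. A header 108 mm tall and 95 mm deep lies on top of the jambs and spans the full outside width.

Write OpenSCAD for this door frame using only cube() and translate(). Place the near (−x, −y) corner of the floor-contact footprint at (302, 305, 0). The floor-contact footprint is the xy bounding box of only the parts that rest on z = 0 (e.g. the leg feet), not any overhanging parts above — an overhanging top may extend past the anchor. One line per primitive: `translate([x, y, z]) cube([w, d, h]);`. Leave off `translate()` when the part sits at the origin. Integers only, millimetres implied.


translate([302, 305, 0]) cube([91, 95, 2194]);
translate([1155, 305, 0]) cube([91, 95, 2194]);
translate([302, 305, 2194]) cube([944, 95, 108]);


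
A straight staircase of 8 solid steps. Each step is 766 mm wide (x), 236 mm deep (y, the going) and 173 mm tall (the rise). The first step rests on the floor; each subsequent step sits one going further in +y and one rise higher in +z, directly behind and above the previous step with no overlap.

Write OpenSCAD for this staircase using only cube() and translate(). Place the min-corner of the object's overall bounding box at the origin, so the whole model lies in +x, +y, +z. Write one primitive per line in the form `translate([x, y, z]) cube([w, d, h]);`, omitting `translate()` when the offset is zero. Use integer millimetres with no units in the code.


cube([766, 236, 173]);
translate([0, 236, 173]) cube([766, 236, 173]);
translate([0, 472, 346]) cube([766, 236, 173]);
translate([0, 708, 519]) cube([766, 236, 173]);
translate([0, 944, 692]) cube([766, 236, 173]);
translate([0, 1180, 865]) cube([766, 236, 173]);
translate([0, 1416, 1038]) cube([766, 236, 173]);
translate([0, 1652, 1211]) cube([766, 236, 173]);


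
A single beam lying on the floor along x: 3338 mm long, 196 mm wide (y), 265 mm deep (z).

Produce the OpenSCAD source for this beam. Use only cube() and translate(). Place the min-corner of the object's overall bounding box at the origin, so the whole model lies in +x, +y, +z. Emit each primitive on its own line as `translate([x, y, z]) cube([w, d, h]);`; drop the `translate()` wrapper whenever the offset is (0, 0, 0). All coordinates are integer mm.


cube([3338, 196, 265]);


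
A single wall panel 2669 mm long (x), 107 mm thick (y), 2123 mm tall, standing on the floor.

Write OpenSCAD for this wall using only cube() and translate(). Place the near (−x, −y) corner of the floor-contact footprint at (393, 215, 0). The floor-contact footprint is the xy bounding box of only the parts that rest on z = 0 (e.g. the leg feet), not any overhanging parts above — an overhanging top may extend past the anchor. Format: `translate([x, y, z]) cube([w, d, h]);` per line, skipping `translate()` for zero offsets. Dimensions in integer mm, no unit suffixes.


translate([393, 215, 0]) cube([2669, 107, 2123]);


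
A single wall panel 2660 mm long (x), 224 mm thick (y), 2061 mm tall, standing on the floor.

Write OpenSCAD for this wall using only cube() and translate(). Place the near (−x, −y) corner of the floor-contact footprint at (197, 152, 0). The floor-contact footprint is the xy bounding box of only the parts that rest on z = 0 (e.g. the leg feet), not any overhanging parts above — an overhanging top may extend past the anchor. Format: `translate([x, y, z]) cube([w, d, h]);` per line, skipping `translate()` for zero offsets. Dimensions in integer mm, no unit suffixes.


translate([197, 152, 0]) cube([2660, 224, 2061]);


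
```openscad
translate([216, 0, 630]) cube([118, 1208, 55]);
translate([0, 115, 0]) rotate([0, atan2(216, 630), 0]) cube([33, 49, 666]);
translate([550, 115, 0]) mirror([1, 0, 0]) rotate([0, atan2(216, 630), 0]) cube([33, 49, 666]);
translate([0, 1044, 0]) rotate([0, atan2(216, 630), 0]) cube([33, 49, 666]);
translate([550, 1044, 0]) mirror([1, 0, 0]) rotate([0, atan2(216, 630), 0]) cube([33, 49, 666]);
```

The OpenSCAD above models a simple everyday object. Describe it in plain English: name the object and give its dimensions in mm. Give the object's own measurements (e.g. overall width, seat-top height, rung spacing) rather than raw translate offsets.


A sawhorse. A 118×1208×55 mm beam (x, y, z) sits on two A-frame leg pairs. Each pair is two raked legs of 33×49 mm section (49 mm along y) splaying symmetrically in x. Each leg rises 630 mm vertically over 216 mm of horizontal reach and is 666 mm long along its own axis. Every leg's outer bottom edge rests on the floor and its outer top edge meets a bottom edge of the beam — the left legs (tilting toward +x) meet the beam's −x bottom edge, the right legs (their mirror images, tilting toward −x) meet its +x bottom edge — so the leg tops tuck under the beam, the beam's underside is 630 mm above the floor, and the feet are 550 mm apart outside-to-outside with the beam centred between them. The two leg pairs are set in 115 mm from either end of the beam.


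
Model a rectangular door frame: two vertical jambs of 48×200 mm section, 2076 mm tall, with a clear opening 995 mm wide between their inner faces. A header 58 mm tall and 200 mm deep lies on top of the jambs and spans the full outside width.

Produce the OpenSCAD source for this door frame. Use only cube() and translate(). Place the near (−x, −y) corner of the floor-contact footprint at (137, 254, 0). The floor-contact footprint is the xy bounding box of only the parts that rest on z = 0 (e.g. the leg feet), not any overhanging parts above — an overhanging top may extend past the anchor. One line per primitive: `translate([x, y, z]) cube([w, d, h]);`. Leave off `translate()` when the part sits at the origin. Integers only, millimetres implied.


translate([137, 254, 0]) cube([48, 200, 2076]);
translate([1180, 254, 0]) cube([48, 200, 2076]);
translate([137, 254, 2076]) cube([1091, 200, 58]);


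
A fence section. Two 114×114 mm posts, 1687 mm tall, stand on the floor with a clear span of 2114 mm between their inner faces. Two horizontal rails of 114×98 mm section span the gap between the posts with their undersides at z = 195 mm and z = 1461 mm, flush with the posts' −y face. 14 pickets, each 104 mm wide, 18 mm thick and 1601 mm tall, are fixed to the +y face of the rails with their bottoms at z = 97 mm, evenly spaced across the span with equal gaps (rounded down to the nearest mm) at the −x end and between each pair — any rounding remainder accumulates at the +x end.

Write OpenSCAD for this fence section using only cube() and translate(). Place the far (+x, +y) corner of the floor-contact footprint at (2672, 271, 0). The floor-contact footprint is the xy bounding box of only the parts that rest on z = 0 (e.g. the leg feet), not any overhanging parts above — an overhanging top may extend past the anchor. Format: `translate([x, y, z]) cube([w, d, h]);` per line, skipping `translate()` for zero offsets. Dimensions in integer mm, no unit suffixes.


translate([330, 157, 0]) cube([114, 114, 1687]);
translate([2558, 157, 0]) cube([114, 114, 1687]);
translate([444, 157, 195]) cube([2114, 114, 98]);
translate([444, 157, 1461]) cube([2114, 114, 98]);
translate([487, 271, 97]) cube([104, 18, 1601]);
translate([634, 271, 97]) cube([104, 18, 1601]);
translate([781, 271, 97]) cube([104, 18, 1601]);
translate([928, 271, 97]) cube([104, 18, 1601]);
translate([1075, 271, 97]) cube([104, 18, 1601]);
translate([1222, 271, 97]) cube([104, 18, 1601]);
translate([1369, 271, 97]) cube([104, 18, 1601]);
translate([1516, 271, 97]) cube([104, 18, 1601]);
translate([1663, 271, 97]) cube([104, 18, 1601]);
translate([1810, 271, 97]) cube([104, 18, 1601]);
translate([1957, 271, 97]) cube([104, 18, 1601]);
translate([2104, 271, 97]) cube([104, 18, 1601]);
translate([2251, 271, 97]) cube([104, 18, 1601]);
translate([2398, 271, 97]) cube([104, 18, 1601]);


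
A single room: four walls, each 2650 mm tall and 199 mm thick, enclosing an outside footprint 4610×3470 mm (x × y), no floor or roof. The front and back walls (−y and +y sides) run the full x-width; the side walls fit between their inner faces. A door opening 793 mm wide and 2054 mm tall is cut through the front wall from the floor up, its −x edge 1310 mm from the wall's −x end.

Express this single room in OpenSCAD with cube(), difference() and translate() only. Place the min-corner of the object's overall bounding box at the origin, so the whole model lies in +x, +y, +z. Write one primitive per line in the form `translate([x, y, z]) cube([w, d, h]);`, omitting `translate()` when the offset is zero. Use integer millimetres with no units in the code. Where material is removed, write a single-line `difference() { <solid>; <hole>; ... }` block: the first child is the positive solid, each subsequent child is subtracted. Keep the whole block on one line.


difference() { cube([4610, 199, 2650]); translate([1310, 0, 0]) cube([793, 199, 2054]); }
translate([0, 3271, 0]) cube([4610, 199, 2650]);
translate([0, 199, 0]) cube([199, 3072, 2650]);
translate([4411, 199, 0]) cube([199, 3072, 2650]);


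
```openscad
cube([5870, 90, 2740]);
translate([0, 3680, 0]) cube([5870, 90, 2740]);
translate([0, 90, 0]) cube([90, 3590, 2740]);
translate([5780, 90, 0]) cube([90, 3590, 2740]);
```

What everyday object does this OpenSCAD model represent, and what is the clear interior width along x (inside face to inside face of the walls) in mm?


A house (or room) frame. The interior width is 5690 mm.

Four 2740 mm walls enclosing a rectangle with no floor or roof — a room or house frame. Outside width is 5870 mm and wall thickness is 90 mm, so the interior width is 5870 − 2 × 90 = 5690 mm.


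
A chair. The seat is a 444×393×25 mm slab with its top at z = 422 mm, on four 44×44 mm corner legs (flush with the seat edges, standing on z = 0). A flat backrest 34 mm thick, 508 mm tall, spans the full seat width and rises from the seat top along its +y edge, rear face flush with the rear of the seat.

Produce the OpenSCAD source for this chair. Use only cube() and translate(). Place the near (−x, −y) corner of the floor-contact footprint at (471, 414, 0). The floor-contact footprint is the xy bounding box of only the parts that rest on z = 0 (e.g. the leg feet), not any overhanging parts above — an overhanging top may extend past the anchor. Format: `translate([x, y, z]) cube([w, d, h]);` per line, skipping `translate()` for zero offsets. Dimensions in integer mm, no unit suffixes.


// leg_h = 422 - 25 = 397
translate([471, 414, 397]) cube([444, 393, 25]);
translate([471, 414, 0]) cube([44, 44, 397]);
translate([871, 414, 0]) cube([44, 44, 397]);
translate([471, 763, 0]) cube([44, 44, 397]);
translate([871, 763, 0]) cube([44, 44, 397]);
translate([471, 773, 422]) cube([444, 34, 508]);


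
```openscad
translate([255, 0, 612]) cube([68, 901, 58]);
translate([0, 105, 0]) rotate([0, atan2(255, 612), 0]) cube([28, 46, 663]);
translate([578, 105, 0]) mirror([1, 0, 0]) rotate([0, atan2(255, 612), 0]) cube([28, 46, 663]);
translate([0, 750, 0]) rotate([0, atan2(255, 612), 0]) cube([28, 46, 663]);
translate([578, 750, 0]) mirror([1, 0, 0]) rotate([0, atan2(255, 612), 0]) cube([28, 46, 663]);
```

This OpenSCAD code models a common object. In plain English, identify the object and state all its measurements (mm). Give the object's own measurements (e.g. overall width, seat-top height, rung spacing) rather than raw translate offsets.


A sawhorse. A 68×901×58 mm beam (x, y, z) sits on two A-frame leg pairs. Each pair is two raked legs of 28×46 mm section (46 mm along y) splaying symmetrically in x. Each leg rises 612 mm vertically over 255 mm of horizontal reach and is 663 mm long along its own axis. Every leg's outer bottom edge rests on the floor and its outer top edge meets a bottom edge of the beam — the left legs (tilting toward +x) meet the beam's −x bottom edge, the right legs (their mirror images, tilting toward −x) meet its +x bottom edge — so the leg tops tuck under the beam, the beam's underside is 612 mm above the floor, and the feet are 578 mm apart outside-to-outside with the beam centred between them. The two leg pairs are set in 105 mm from either end of the beam.


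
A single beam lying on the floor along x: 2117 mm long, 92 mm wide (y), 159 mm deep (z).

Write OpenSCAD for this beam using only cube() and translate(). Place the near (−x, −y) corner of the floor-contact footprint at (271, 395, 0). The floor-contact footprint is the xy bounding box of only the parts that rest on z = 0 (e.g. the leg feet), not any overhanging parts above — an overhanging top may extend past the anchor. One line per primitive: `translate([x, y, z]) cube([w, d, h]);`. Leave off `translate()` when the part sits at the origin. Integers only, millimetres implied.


translate([271, 395, 0]) cube([2117, 92, 159]);


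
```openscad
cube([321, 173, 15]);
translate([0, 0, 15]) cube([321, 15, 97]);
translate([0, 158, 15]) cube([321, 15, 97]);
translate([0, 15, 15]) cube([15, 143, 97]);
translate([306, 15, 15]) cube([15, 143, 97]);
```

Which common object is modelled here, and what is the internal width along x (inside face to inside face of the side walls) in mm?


An open box. The internal width is 291 mm.

A 321×173 base slab with four walls standing on it — an open box. The base is 321 mm wide and the walls are 15 mm thick, so the internal width is 321 − 2 × 15 = 291 mm.


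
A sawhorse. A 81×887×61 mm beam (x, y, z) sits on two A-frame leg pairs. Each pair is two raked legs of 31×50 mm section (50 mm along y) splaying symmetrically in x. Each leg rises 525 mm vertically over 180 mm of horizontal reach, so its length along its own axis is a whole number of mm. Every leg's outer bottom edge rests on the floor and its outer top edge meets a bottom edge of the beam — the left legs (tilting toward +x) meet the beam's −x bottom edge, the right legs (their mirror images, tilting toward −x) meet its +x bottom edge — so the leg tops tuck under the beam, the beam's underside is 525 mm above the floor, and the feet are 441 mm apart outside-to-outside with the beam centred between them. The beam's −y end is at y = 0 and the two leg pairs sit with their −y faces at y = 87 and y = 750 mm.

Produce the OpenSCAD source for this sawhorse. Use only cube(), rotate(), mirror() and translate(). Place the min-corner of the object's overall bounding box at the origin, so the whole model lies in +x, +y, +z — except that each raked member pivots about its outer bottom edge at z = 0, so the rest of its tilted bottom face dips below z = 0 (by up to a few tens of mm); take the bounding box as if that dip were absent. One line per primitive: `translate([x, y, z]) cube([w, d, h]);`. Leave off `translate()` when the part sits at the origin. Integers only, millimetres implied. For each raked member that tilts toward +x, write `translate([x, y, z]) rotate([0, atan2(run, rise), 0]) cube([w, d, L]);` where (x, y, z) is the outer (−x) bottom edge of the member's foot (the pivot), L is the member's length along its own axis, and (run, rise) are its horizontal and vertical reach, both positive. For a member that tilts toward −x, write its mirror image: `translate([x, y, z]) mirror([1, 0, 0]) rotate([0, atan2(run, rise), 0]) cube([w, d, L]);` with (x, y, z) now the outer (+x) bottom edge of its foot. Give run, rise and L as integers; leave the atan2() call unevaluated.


translate([180, 0, 525]) cube([81, 887, 61]);
translate([0, 87, 0]) rotate([0, atan2(180, 525), 0]) cube([31, 50, 555]);
translate([441, 87, 0]) mirror([1, 0, 0]) rotate([0, atan2(180, 525), 0]) cube([31, 50, 555]);
translate([0, 750, 0]) rotate([0, atan2(180, 525), 0]) cube([31, 50, 555]);
translate([441, 750, 0]) mirror([1, 0, 0]) rotate([0, atan2(180, 525), 0]) cube([31, 50, 555]);


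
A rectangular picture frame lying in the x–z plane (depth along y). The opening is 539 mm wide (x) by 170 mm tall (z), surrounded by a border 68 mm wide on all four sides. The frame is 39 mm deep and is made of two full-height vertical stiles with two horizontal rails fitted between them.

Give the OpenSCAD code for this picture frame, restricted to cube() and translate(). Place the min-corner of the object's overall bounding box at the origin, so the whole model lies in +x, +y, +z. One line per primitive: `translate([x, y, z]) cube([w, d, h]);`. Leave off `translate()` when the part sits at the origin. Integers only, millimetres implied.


cube([68, 39, 306]);
translate([607, 0, 0]) cube([68, 39, 306]);
translate([68, 0, 0]) cube([539, 39, 68]);
translate([68, 0, 238]) cube([539, 39, 68]);


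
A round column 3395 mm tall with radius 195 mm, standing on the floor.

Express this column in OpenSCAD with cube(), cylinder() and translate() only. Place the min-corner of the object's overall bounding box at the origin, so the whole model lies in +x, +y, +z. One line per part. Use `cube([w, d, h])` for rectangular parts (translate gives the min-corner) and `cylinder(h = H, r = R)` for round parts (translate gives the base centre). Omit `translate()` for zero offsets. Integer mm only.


translate([195, 195, 0]) cylinder(h = 3395, r = 195);


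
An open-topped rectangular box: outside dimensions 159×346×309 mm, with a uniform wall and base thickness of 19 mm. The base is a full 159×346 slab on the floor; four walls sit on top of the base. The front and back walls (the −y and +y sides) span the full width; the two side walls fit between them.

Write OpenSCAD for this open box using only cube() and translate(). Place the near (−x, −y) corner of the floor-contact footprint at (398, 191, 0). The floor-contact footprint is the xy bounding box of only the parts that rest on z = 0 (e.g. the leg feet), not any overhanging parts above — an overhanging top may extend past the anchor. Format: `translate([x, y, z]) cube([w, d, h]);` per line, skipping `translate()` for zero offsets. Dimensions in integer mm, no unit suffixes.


translate([398, 191, 0]) cube([159, 346, 19]);
translate([398, 191, 19]) cube([159, 19, 290]);
translate([398, 518, 19]) cube([159, 19, 290]);
translate([398, 210, 19]) cube([19, 308, 290]);
translate([538, 210, 19]) cube([19, 308, 290]);


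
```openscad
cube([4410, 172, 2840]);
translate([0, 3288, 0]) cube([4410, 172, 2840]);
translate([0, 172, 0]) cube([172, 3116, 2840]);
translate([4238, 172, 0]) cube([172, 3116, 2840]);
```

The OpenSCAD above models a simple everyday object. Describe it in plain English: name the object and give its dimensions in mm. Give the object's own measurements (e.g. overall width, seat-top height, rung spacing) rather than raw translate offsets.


The wall frame of a small rectangular building: four walls, each 2840 mm tall and 172 mm thick, enclosing a footprint 4410 mm (x) by 3460 mm (y) outside-to-outside, with no floor or roof. The front and back walls (the −y and +y sides) span the full width; the two side walls fit between them.


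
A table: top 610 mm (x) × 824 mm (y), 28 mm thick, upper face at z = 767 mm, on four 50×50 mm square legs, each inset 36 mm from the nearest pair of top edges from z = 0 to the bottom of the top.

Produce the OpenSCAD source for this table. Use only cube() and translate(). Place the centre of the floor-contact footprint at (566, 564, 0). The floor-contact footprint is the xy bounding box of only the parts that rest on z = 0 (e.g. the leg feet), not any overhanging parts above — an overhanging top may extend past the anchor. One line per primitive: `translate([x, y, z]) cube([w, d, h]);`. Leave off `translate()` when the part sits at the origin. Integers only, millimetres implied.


translate([261, 152, 739]) cube([610, 824, 28]);
translate([297, 188, 0]) cube([50, 50, 739]);
translate([785, 188, 0]) cube([50, 50, 739]);
translate([297, 890, 0]) cube([50, 50, 739]);
translate([785, 890, 0]) cube([50, 50, 739]);


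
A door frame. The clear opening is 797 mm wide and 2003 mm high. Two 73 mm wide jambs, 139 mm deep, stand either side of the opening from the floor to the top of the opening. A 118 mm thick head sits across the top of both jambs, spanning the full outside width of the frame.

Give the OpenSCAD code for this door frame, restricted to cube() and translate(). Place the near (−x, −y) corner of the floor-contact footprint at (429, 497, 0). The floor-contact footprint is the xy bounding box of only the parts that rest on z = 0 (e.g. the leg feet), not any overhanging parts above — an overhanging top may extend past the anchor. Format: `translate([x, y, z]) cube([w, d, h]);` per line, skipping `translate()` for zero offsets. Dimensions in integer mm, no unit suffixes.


translate([429, 497, 0]) cube([73, 139, 2003]);
translate([1299, 497, 0]) cube([73, 139, 2003]);
translate([429, 497, 2003]) cube([943, 139, 118]);


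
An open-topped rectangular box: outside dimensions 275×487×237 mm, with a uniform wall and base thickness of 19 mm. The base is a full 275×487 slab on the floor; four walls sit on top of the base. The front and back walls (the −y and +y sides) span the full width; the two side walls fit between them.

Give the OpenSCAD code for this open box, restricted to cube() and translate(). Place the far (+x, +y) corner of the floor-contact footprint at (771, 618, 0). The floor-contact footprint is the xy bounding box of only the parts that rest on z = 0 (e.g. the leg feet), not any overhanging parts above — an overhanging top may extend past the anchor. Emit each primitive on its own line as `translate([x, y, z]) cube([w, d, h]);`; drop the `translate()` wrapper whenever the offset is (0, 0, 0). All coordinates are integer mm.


translate([496, 131, 0]) cube([275, 487, 19]);
translate([496, 131, 19]) cube([275, 19, 218]);
translate([496, 599, 19]) cube([275, 19, 218]);
translate([496, 150, 19]) cube([19, 449, 218]);
translate([752, 150, 19]) cube([19, 449, 218]);


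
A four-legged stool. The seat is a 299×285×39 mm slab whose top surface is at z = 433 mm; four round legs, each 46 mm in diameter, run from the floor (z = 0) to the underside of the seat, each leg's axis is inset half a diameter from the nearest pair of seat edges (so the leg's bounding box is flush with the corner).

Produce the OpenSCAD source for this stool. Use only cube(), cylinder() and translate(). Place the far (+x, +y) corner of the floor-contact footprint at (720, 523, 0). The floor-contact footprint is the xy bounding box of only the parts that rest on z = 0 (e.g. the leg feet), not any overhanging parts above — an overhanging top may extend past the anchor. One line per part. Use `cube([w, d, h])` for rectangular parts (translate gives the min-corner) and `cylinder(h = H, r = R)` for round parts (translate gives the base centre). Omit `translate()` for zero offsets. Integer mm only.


translate([421, 238, 394]) cube([299, 285, 39]);
translate([444, 261, 0]) cylinder(h = 394, r = 23);
translate([697, 261, 0]) cylinder(h = 394, r = 23);
translate([444, 500, 0]) cylinder(h = 394, r = 23);
translate([697, 500, 0]) cylinder(h = 394, r = 23);


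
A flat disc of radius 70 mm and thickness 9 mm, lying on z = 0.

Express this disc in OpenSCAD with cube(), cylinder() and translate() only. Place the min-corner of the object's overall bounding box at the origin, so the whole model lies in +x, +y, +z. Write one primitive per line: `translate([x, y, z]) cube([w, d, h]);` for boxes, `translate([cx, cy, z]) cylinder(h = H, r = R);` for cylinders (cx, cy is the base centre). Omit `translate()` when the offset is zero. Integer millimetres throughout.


translate([70, 70, 0]) cylinder(h = 9, r = 70);


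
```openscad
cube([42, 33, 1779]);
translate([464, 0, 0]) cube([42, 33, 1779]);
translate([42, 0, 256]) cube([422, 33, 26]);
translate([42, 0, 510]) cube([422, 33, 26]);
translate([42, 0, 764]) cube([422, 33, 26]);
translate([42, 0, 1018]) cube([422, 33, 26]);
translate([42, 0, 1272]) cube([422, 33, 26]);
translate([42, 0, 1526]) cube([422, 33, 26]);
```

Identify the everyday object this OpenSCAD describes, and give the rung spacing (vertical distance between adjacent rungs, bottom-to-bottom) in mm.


A ladder. The rung spacing is 254 mm.

Two tall 42×33 posts with 6 short bars between them — a ladder. Adjacent rungs sit at z = 256 and z = 510, so the spacing is 510 − 256 = 254 mm.


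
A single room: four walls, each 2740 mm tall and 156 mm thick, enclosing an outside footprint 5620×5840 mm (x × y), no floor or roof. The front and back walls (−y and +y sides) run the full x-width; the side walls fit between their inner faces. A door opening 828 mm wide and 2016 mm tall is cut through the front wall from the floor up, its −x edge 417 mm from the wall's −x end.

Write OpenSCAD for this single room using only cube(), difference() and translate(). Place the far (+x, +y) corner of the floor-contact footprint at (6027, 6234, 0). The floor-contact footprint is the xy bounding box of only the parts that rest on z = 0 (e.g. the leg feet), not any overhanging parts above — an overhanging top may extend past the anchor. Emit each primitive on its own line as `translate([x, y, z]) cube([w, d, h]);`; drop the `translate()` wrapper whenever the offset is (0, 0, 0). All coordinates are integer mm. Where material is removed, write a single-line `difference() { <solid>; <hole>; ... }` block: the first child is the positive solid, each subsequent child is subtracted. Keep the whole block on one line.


difference() { translate([407, 394, 0]) cube([5620, 156, 2740]); translate([824, 394, 0]) cube([828, 156, 2016]); }
translate([407, 6078, 0]) cube([5620, 156, 2740]);
translate([407, 550, 0]) cube([156, 5528, 2740]);
translate([5871, 550, 0]) cube([156, 5528, 2740]);


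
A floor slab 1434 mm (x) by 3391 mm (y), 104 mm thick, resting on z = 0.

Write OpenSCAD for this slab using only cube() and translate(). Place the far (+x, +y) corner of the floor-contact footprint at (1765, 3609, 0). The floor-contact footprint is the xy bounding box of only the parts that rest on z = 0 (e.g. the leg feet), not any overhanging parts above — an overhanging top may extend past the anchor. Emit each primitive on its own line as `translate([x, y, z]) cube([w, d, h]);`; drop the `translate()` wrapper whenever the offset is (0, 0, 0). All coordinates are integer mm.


translate([331, 218, 0]) cube([1434, 3391, 104]);


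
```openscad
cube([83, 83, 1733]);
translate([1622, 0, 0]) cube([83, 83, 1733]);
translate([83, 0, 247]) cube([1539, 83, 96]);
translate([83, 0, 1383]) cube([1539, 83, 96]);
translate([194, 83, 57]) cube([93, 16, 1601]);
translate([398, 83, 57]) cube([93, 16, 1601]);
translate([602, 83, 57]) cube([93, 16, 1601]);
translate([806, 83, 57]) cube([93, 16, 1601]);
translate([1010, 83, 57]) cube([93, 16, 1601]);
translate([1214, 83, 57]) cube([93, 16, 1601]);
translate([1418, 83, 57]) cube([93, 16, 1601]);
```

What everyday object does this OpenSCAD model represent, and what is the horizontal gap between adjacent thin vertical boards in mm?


A fence section. The picket gap is 111 mm.

Two posts, two rails, 7 pickets — a fence section. Span 1539 mm holds 7 pickets of 93 mm with 8 equal gaps: ⌊(1539 − 7·93) / 8⌋ = 111 mm.


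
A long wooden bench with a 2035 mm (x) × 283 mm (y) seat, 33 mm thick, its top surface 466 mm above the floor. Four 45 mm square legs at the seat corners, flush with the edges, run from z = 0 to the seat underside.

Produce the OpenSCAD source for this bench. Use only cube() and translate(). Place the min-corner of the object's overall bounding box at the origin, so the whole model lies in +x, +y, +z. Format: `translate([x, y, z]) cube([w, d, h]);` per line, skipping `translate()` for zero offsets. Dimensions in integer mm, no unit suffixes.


translate([0, 0, 433]) cube([2035, 283, 33]);
cube([45, 45, 433]);
translate([0, 238, 0]) cube([45, 45, 433]);
translate([1990, 0, 0]) cube([45, 45, 433]);
translate([1990, 238, 0]) cube([45, 45, 433]);


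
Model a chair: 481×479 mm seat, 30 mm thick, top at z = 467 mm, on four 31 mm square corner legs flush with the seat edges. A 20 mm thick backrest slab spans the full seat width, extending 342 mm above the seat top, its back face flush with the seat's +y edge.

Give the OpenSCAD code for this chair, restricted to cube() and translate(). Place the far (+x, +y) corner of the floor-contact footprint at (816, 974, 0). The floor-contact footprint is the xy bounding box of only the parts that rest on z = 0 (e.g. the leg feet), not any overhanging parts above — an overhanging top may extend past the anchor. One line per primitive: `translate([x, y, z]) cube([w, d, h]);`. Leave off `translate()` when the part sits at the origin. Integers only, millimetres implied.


translate([335, 495, 437]) cube([481, 479, 30]);
translate([335, 495, 0]) cube([31, 31, 437]);
translate([785, 495, 0]) cube([31, 31, 437]);
translate([335, 943, 0]) cube([31, 31, 437]);
translate([785, 943, 0]) cube([31, 31, 437]);
translate([335, 954, 467]) cube([481, 20, 342]);


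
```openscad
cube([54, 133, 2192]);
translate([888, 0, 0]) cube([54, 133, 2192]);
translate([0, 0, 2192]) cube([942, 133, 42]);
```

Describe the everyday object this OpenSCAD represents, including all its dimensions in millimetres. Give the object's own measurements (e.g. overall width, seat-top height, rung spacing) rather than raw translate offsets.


A door frame. The clear opening is 834 mm wide and 2192 mm high. Two 54 mm wide jambs, 133 mm deep, stand either side of the opening from the floor to the top of the opening. A 42 mm thick head sits across the top of both jambs, spanning the full outside width of the frame.


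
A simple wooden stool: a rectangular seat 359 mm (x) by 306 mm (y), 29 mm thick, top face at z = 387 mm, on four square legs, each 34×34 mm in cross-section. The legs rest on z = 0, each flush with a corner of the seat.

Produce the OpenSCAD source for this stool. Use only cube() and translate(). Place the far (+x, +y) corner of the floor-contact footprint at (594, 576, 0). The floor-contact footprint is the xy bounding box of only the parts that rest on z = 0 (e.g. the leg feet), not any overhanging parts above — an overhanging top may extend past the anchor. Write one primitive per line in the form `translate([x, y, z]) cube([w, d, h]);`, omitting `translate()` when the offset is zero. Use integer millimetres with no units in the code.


// leg_h = 387 - 29 = 358
translate([235, 270, 358]) cube([359, 306, 29]);
translate([235, 270, 0]) cube([34, 34, 358]);
translate([560, 270, 0]) cube([34, 34, 358]);
translate([235, 542, 0]) cube([34, 34, 358]);
translate([560, 542, 0]) cube([34, 34, 358]);


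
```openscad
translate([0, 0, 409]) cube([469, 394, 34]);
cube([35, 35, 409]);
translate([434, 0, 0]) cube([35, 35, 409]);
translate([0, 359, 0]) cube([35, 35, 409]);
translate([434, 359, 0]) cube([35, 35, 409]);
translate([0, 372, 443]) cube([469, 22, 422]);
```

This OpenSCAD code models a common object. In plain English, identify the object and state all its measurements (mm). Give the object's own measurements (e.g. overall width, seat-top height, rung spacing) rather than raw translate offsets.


A chair. The seat is a 469×394×34 mm slab with its top at z = 443 mm, on four 35×35 mm corner legs (flush with the seat edges, standing on z = 0). A flat backrest 22 mm thick, 422 mm tall, spans the full seat width and rises from the seat top along its +y edge, rear face flush with the rear of the seat.
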